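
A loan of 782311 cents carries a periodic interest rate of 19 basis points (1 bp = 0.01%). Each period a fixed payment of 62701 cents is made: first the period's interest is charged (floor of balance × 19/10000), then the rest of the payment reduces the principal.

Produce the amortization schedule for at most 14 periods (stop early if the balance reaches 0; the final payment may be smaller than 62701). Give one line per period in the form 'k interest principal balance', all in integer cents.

1. interest=⌊782311·19/10000⌋=1486; principal=62701-1486=61215; balance=782311-61215=721096
2. interest=⌊721096·19/10000⌋=1370; principal=62701-1370=61331; balance=721096-61331=659765
3. interest=⌊659765·19/10000⌋=1253; principal=62701-1253=61448; balance=659765-61448=598317
4. interest=⌊598317·19/10000⌋=1136; principal=62701-1136=61565; balance=598317-61565=536752
5. interest=⌊536752·19/10000⌋=1019; principal=62701-1019=61682; balance=536752-61682=475070
6. interest=⌊475070·19/10000⌋=902; principal=62701-902=61799; balance=475070-61799=413271
7. interest=⌊413271·19/10000⌋=785; principal=62701-785=61916; balance=413271-61916=351355
8. interest=⌊351355·19/10000⌋=667; principal=62701-667=62034; balance=351355-62034=289321
9. interest=⌊289321·19/10000⌋=549; principal=62701-549=62152; balance=289321-62152=227169
10. interest=⌊227169·19/10000⌋=431; principal=62701-431=62270; balance=227169-62270=164899
11. interest=⌊164899·19/10000⌋=313; principal=62701-313=62388; balance=164899-62388=102511
12. interest=⌊102511·19/10000⌋=194; principal=62701-194=62507; balance=102511-62507=40004
13. interest=⌊40004·19/10000⌋=76; principal=min(62701-76,40004)=40004; balance=40004-40004=0

1 1486 61215 721096
2 1370 61331 659765
3 1253 61448 598317
4 1136 61565 536752
5 1019 61682 475070
6 902 61799 413271
7 785 61916 351355
8 667 62034 289321
9 549 62152 227169
10 431 62270 164899
11 313 62388 102511
12 194 62507 40004
13 76 40004 0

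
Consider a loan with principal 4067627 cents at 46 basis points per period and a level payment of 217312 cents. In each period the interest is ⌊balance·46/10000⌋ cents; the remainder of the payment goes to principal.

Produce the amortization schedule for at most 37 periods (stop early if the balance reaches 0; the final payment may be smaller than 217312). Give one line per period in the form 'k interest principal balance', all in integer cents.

1 18711 198601 3869026
2 17797 199515 3669511
3 16879 200433 3469078
4 15957 201355 3267723
5 15031 202281 3065442
6 14101 203211 2862231
7 13166 204146 2658085
8 12227 205085 2453000
9 11283 206029 2246971
10 10336 206976 2039995
11 9383 207929 1832066
12 8427 208885 1623181
13 7466 209846 1413335
14 6501 210811 1202524
15 5531 211781 990743
16 4557 212755 777988
17 3578 213734 564254
18 2595 214717 349537
19 1607 215705 133832
20 615 133832 0

1. interest=⌊4067627·46/10000⌋=18711; principal=217312-18711=198601; balance=4067627-198601=3869026
2. interest=⌊3869026·46/10000⌋=17797; principal=217312-17797=199515; balance=3869026-199515=3669511
3. interest=⌊3669511·46/10000⌋=16879; principal=217312-16879=200433; balance=3669511-200433=3469078
4. interest=⌊3469078·46/10000⌋=15957; principal=217312-15957=201355; balance=3469078-201355=3267723
5. interest=⌊3267723·46/10000⌋=15031; principal=217312-15031=202281; balance=3267723-202281=3065442
6. interest=⌊3065442·46/10000⌋=14101; principal=217312-14101=203211; balance=3065442-203211=2862231
7. interest=⌊2862231·46/10000⌋=13166; principal=217312-13166=204146; balance=2862231-204146=2658085
8. interest=⌊2658085·46/10000⌋=12227; principal=217312-12227=205085; balance=2658085-205085=2453000
9. interest=⌊2453000·46/10000⌋=11283; principal=217312-11283=206029; balance=2453000-206029=2246971
10. interest=⌊2246971·46/10000⌋=10336; principal=217312-10336=206976; balance=2246971-206976=2039995
11. interest=⌊2039995·46/10000⌋=9383; principal=217312-9383=207929; balance=2039995-207929=1832066
12. interest=⌊1832066·46/10000⌋=8427; principal=217312-8427=208885; balance=1832066-208885=1623181
13. interest=⌊1623181·46/10000⌋=7466; principal=217312-7466=209846; balance=1623181-209846=1413335
14. interest=⌊1413335·46/10000⌋=6501; principal=217312-6501=210811; balance=1413335-210811=1202524
15. interest=⌊1202524·46/10000⌋=5531; principal=217312-5531=211781; balance=1202524-211781=990743
16. interest=⌊990743·46/10000⌋=4557; principal=217312-4557=212755; balance=990743-212755=777988
17. interest=⌊777988·46/10000⌋=3578; principal=217312-3578=213734; balance=777988-213734=564254
18. interest=⌊564254·46/10000⌋=2595; principal=217312-2595=214717; balance=564254-214717=349537
19. interest=⌊349537·46/10000⌋=1607; principal=217312-1607=215705; balance=349537-215705=133832
20. interest=⌊133832·46/10000⌋=615; principal=min(217312-615,133832)=133832; balance=133832-133832=0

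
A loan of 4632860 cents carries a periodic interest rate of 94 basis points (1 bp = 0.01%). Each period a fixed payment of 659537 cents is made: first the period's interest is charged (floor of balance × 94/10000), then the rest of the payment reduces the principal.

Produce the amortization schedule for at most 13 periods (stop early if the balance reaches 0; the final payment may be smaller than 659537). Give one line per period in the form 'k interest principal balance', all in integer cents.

1. interest=⌊4632860·94/10000⌋=43548; principal=659537-43548=615989; balance=4632860-615989=4016871
2. interest=⌊4016871·94/10000⌋=37758; principal=659537-37758=621779; balance=4016871-621779=3395092
3. interest=⌊3395092·94/10000⌋=31913; principal=659537-31913=627624; balance=3395092-627624=2767468
4. interest=⌊2767468·94/10000⌋=26014; principal=659537-26014=633523; balance=2767468-633523=2133945
5. interest=⌊2133945·94/10000⌋=20059; principal=659537-20059=639478; balance=2133945-639478=1494467
6. interest=⌊1494467·94/10000⌋=14047; principal=659537-14047=645490; balance=1494467-645490=848977
7. interest=⌊848977·94/10000⌋=7980; principal=659537-7980=651557; balance=848977-651557=197420
8. interest=⌊197420·94/10000⌋=1855; principal=min(659537-1855,197420)=197420; balance=197420-197420=0

1 43548 615989 4016871
2 37758 621779 3395092
3 31913 627624 2767468
4 26014 633523 2133945
5 20059 639478 1494467
6 14047 645490 848977
7 7980 651557 197420
8 1855 197420 0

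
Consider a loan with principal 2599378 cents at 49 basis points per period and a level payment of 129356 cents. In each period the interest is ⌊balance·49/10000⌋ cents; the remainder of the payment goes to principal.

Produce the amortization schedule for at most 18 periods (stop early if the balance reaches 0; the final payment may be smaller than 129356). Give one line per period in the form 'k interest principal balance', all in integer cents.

1. interest=⌊2599378·49/10000⌋=12736; principal=129356-12736=116620; balance=2599378-116620=2482758
2. interest=⌊2482758·49/10000⌋=12165; principal=129356-12165=117191; balance=2482758-117191=2365567
3. interest=⌊2365567·49/10000⌋=11591; principal=129356-11591=117765; balance=2365567-117765=2247802
4. interest=⌊2247802·49/10000⌋=11014; principal=129356-11014=118342; balance=2247802-118342=2129460
5. interest=⌊2129460·49/10000⌋=10434; principal=129356-10434=118922; balance=2129460-118922=2010538
6. interest=⌊2010538·49/10000⌋=9851; principal=129356-9851=119505; balance=2010538-119505=1891033
7. interest=⌊1891033·49/10000⌋=9266; principal=129356-9266=120090; balance=1891033-120090=1770943
8. interest=⌊1770943·49/10000⌋=8677; principal=129356-8677=120679; balance=1770943-120679=1650264
9. interest=⌊1650264·49/10000⌋=8086; principal=129356-8086=121270; balance=1650264-121270=1528994
10. interest=⌊1528994·49/10000⌋=7492; principal=129356-7492=121864; balance=1528994-121864=1407130
11. interest=⌊1407130·49/10000⌋=6894; principal=129356-6894=122462; balance=1407130-122462=1284668
12. interest=⌊1284668·49/10000⌋=6294; principal=129356-6294=123062; balance=1284668-123062=1161606
13. interest=⌊1161606·49/10000⌋=5691; principal=129356-5691=123665; balance=1161606-123665=1037941
14. interest=⌊1037941·49/10000⌋=5085; principal=129356-5085=124271; balance=1037941-124271=913670
15. interest=⌊913670·49/10000⌋=4476; principal=129356-4476=124880; balance=913670-124880=788790
16. interest=⌊788790·49/10000⌋=3865; principal=129356-3865=125491; balance=788790-125491=663299
17. interest=⌊663299·49/10000⌋=3250; principal=129356-3250=126106; balance=663299-126106=537193
18. interest=⌊537193·49/10000⌋=2632; principal=129356-2632=126724; balance=537193-126724=410469

1 12736 116620 2482758
2 12165 117191 2365567
3 11591 117765 2247802
4 11014 118342 2129460
5 10434 118922 2010538
6 9851 119505 1891033
7 9266 120090 1770943
8 8677 120679 1650264
9 8086 121270 1528994
10 7492 121864 1407130
11 6894 122462 1284668
12 6294 123062 1161606
13 5691 123665 1037941
14 5085 124271 913670
15 4476 124880 788790
16 3865 125491 663299
17 3250 126106 537193
18 2632 126724 410469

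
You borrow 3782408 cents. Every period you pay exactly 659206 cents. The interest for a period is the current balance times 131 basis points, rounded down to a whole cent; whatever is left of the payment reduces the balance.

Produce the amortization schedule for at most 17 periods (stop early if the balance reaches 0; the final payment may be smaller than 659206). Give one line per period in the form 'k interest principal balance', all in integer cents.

1. interest=⌊3782408·131/10000⌋=49549; principal=659206-49549=609657; balance=3782408-609657=3172751
2. interest=⌊3172751·131/10000⌋=41563; principal=659206-41563=617643; balance=3172751-617643=2555108
3. interest=⌊2555108·131/10000⌋=33471; principal=659206-33471=625735; balance=2555108-625735=1929373
4. interest=⌊1929373·131/10000⌋=25274; principal=659206-25274=633932; balance=1929373-633932=1295441
5. interest=⌊1295441·131/10000⌋=16970; principal=659206-16970=642236; balance=1295441-642236=653205
6. interest=⌊653205·131/10000⌋=8556; principal=659206-8556=650650; balance=653205-650650=2555
7. interest=⌊2555·131/10000⌋=33; principal=min(659206-33,2555)=2555; balance=2555-2555=0

1 49549 609657 3172751
2 41563 617643 2555108
3 33471 625735 1929373
4 25274 633932 1295441
5 16970 642236 653205
6 8556 650650 2555
7 33 2555 0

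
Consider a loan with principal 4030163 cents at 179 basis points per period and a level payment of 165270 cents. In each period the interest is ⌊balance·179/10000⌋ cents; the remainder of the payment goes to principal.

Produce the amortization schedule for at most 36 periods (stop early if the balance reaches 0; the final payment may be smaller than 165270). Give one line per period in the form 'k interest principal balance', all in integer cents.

1. interest=⌊4030163·179/10000⌋=72139; principal=165270-72139=93131; balance=4030163-93131=3937032
2. interest=⌊3937032·179/10000⌋=70472; principal=165270-70472=94798; balance=3937032-94798=3842234
3. interest=⌊3842234·179/10000⌋=68775; principal=165270-68775=96495; balance=3842234-96495=3745739
4. interest=⌊3745739·179/10000⌋=67048; principal=165270-67048=98222; balance=3745739-98222=3647517
5. interest=⌊3647517·179/10000⌋=65290; principal=165270-65290=99980; balance=3647517-99980=3547537
6. interest=⌊3547537·179/10000⌋=63500; principal=165270-63500=101770; balance=3547537-101770=3445767
7. interest=⌊3445767·179/10000⌋=61679; principal=165270-61679=103591; balance=3445767-103591=3342176
8. interest=⌊3342176·179/10000⌋=59824; principal=165270-59824=105446; balance=3342176-105446=3236730
9. interest=⌊3236730·179/10000⌋=57937; principal=165270-57937=107333; balance=3236730-107333=3129397
10. interest=⌊3129397·179/10000⌋=56016; principal=165270-56016=109254; balance=3129397-109254=3020143
11. interest=⌊3020143·179/10000⌋=54060; principal=165270-54060=111210; balance=3020143-111210=2908933
12. interest=⌊2908933·179/10000⌋=52069; principal=165270-52069=113201; balance=2908933-113201=2795732
13. interest=⌊2795732·179/10000⌋=50043; principal=165270-50043=115227; balance=2795732-115227=2680505
14. interest=⌊2680505·179/10000⌋=47981; principal=165270-47981=117289; balance=2680505-117289=2563216
15. interest=⌊2563216·179/10000⌋=45881; principal=165270-45881=119389; balance=2563216-119389=2443827
16. interest=⌊2443827·179/10000⌋=43744; principal=165270-43744=121526; balance=2443827-121526=2322301
17. interest=⌊2322301·179/10000⌋=41569; principal=165270-41569=123701; balance=2322301-123701=2198600
18. interest=⌊2198600·179/10000⌋=39354; principal=165270-39354=125916; balance=2198600-125916=2072684
19. interest=⌊2072684·179/10000⌋=37101; principal=165270-37101=128169; balance=2072684-128169=1944515
20. interest=⌊1944515·179/10000⌋=34806; principal=165270-34806=130464; balance=1944515-130464=1814051
21. interest=⌊1814051·179/10000⌋=32471; principal=165270-32471=132799; balance=1814051-132799=1681252
22. interest=⌊1681252·179/10000⌋=30094; principal=165270-30094=135176; balance=1681252-135176=1546076
23. interest=⌊1546076·179/10000⌋=27674; principal=165270-27674=137596; balance=1546076-137596=1408480
24. interest=⌊1408480·179/10000⌋=25211; principal=165270-25211=140059; balance=1408480-140059=1268421
25. interest=⌊1268421·179/10000⌋=22704; principal=165270-22704=142566; balance=1268421-142566=1125855
26. interest=⌊1125855·179/10000⌋=20152; principal=165270-20152=145118; balance=1125855-145118=980737
27. interest=⌊980737·179/10000⌋=17555; principal=165270-17555=147715; balance=980737-147715=833022
28. interest=⌊833022·179/10000⌋=14911; principal=165270-14911=150359; balance=833022-150359=682663
29. interest=⌊682663·179/10000⌋=12219; principal=165270-12219=153051; balance=682663-153051=529612
30. interest=⌊529612·179/10000⌋=9480; principal=165270-9480=155790; balance=529612-155790=373822
31. interest=⌊373822·179/10000⌋=6691; principal=165270-6691=158579; balance=373822-158579=215243
32. interest=⌊215243·179/10000⌋=3852; principal=165270-3852=161418; balance=215243-161418=53825
33. interest=⌊53825·179/10000⌋=963; principal=min(165270-963,53825)=53825; balance=53825-53825=0

1 72139 93131 3937032
2 70472 94798 3842234
3 68775 96495 3745739
4 67048 98222 3647517
5 65290 99980 3547537
6 63500 101770 3445767
7 61679 103591 3342176
8 59824 105446 3236730
9 57937 107333 3129397
10 56016 109254 3020143
11 54060 111210 2908933
12 52069 113201 2795732
13 50043 115227 2680505
14 47981 117289 2563216
15 45881 119389 2443827
16 43744 121526 2322301
17 41569 123701 2198600
18 39354 125916 2072684
19 37101 128169 1944515
20 34806 130464 1814051
21 32471 132799 1681252
22 30094 135176 1546076
23 27674 137596 1408480
24 25211 140059 1268421
25 22704 142566 1125855
26 20152 145118 980737
27 17555 147715 833022
28 14911 150359 682663
29 12219 153051 529612
30 9480 155790 373822
31 6691 158579 215243
32 3852 161418 53825
33 963 53825 0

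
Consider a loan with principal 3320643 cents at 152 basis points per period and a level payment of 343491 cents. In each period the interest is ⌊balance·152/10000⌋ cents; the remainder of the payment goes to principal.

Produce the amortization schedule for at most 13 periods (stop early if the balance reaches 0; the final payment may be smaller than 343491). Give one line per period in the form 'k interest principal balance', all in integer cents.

1 50473 293018 3027625
2 46019 297472 2730153
3 41498 301993 2428160
4 36908 306583 2121577
5 32247 311244 1810333
6 27517 315974 1494359
7 22714 320777 1173582
8 17838 325653 847929
9 12888 330603 517326
10 7863 335628 181698
11 2761 181698 0

1. interest=⌊3320643·152/10000⌋=50473; principal=343491-50473=293018; balance=3320643-293018=3027625
2. interest=⌊3027625·152/10000⌋=46019; principal=343491-46019=297472; balance=3027625-297472=2730153
3. interest=⌊2730153·152/10000⌋=41498; principal=343491-41498=301993; balance=2730153-301993=2428160
4. interest=⌊2428160·152/10000⌋=36908; principal=343491-36908=306583; balance=2428160-306583=2121577
5. interest=⌊2121577·152/10000⌋=32247; principal=343491-32247=311244; balance=2121577-311244=1810333
6. interest=⌊1810333·152/10000⌋=27517; principal=343491-27517=315974; balance=1810333-315974=1494359
7. interest=⌊1494359·152/10000⌋=22714; principal=343491-22714=320777; balance=1494359-320777=1173582
8. interest=⌊1173582·152/10000⌋=17838; principal=343491-17838=325653; balance=1173582-325653=847929
9. interest=⌊847929·152/10000⌋=12888; principal=343491-12888=330603; balance=847929-330603=517326
10. interest=⌊517326·152/10000⌋=7863; principal=343491-7863=335628; balance=517326-335628=181698
11. interest=⌊181698·152/10000⌋=2761; principal=min(343491-2761,181698)=181698; balance=181698-181698=0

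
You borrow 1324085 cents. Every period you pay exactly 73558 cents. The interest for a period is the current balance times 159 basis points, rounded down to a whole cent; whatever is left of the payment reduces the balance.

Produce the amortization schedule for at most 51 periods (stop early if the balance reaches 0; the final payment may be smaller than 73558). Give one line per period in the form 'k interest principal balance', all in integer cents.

1 21052 52506 1271579
2 20218 53340 1218239
3 19370 54188 1164051
4 18508 55050 1109001
5 17633 55925 1053076
6 16743 56815 996261
7 15840 57718 938543
8 14922 58636 879907
9 13990 59568 820339
10 13043 60515 759824
11 12081 61477 698347
12 11103 62455 635892
13 10110 63448 572444
14 9101 64457 507987
15 8076 65482 442505
16 7035 66523 375982
17 5978 67580 308402
18 4903 68655 239747
19 3811 69747 170000
20 2703 70855 99145
21 1576 71982 27163
22 431 27163 0

1. interest=⌊1324085·159/10000⌋=21052; principal=73558-21052=52506; balance=1324085-52506=1271579
2. interest=⌊1271579·159/10000⌋=20218; principal=73558-20218=53340; balance=1271579-53340=1218239
3. interest=⌊1218239·159/10000⌋=19370; principal=73558-19370=54188; balance=1218239-54188=1164051
4. interest=⌊1164051·159/10000⌋=18508; principal=73558-18508=55050; balance=1164051-55050=1109001
5. interest=⌊1109001·159/10000⌋=17633; principal=73558-17633=55925; balance=1109001-55925=1053076
6. interest=⌊1053076·159/10000⌋=16743; principal=73558-16743=56815; balance=1053076-56815=996261
7. interest=⌊996261·159/10000⌋=15840; principal=73558-15840=57718; balance=996261-57718=938543
8. interest=⌊938543·159/10000⌋=14922; principal=73558-14922=58636; balance=938543-58636=879907
9. interest=⌊879907·159/10000⌋=13990; principal=73558-13990=59568; balance=879907-59568=820339
10. interest=⌊820339·159/10000⌋=13043; principal=73558-13043=60515; balance=820339-60515=759824
11. interest=⌊759824·159/10000⌋=12081; principal=73558-12081=61477; balance=759824-61477=698347
12. interest=⌊698347·159/10000⌋=11103; principal=73558-11103=62455; balance=698347-62455=635892
13. interest=⌊635892·159/10000⌋=10110; principal=73558-10110=63448; balance=635892-63448=572444
14. interest=⌊572444·159/10000⌋=9101; principal=73558-9101=64457; balance=572444-64457=507987
15. interest=⌊507987·159/10000⌋=8076; principal=73558-8076=65482; balance=507987-65482=442505
16. interest=⌊442505·159/10000⌋=7035; principal=73558-7035=66523; balance=442505-66523=375982
17. interest=⌊375982·159/10000⌋=5978; principal=73558-5978=67580; balance=375982-67580=308402
18. interest=⌊308402·159/10000⌋=4903; principal=73558-4903=68655; balance=308402-68655=239747
19. interest=⌊239747·159/10000⌋=3811; principal=73558-3811=69747; balance=239747-69747=170000
20. interest=⌊170000·159/10000⌋=2703; principal=73558-2703=70855; balance=170000-70855=99145
21. interest=⌊99145·159/10000⌋=1576; principal=73558-1576=71982; balance=99145-71982=27163
22. interest=⌊27163·159/10000⌋=431; principal=min(73558-431,27163)=27163; balance=27163-27163=0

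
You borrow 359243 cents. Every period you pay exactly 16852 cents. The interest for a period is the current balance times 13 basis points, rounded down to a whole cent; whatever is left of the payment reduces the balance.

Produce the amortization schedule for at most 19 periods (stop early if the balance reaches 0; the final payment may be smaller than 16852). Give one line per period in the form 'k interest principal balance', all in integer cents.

1. interest=⌊359243·13/10000⌋=467; principal=16852-467=16385; balance=359243-16385=342858
2. interest=⌊342858·13/10000⌋=445; principal=16852-445=16407; balance=342858-16407=326451
3. interest=⌊326451·13/10000⌋=424; principal=16852-424=16428; balance=326451-16428=310023
4. interest=⌊310023·13/10000⌋=403; principal=16852-403=16449; balance=310023-16449=293574
5. interest=⌊293574·13/10000⌋=381; principal=16852-381=16471; balance=293574-16471=277103
6. interest=⌊277103·13/10000⌋=360; principal=16852-360=16492; balance=277103-16492=260611
7. interest=⌊260611·13/10000⌋=338; principal=16852-338=16514; balance=260611-16514=244097
8. interest=⌊244097·13/10000⌋=317; principal=16852-317=16535; balance=244097-16535=227562
9. interest=⌊227562·13/10000⌋=295; principal=16852-295=16557; balance=227562-16557=211005
10. interest=⌊211005·13/10000⌋=274; principal=16852-274=16578; balance=211005-16578=194427
11. interest=⌊194427·13/10000⌋=252; principal=16852-252=16600; balance=194427-16600=177827
12. interest=⌊177827·13/10000⌋=231; principal=16852-231=16621; balance=177827-16621=161206
13. interest=⌊161206·13/10000⌋=209; principal=16852-209=16643; balance=161206-16643=144563
14. interest=⌊144563·13/10000⌋=187; principal=16852-187=16665; balance=144563-16665=127898
15. interest=⌊127898·13/10000⌋=166; principal=16852-166=16686; balance=127898-16686=111212
16. interest=⌊111212·13/10000⌋=144; principal=16852-144=16708; balance=111212-16708=94504
17. interest=⌊94504·13/10000⌋=122; principal=16852-122=16730; balance=94504-16730=77774
18. interest=⌊77774·13/10000⌋=101; principal=16852-101=16751; balance=77774-16751=61023
19. interest=⌊61023·13/10000⌋=79; principal=16852-79=16773; balance=61023-16773=44250

1 467 16385 342858
2 445 16407 326451
3 424 16428 310023
4 403 16449 293574
5 381 16471 277103
6 360 16492 260611
7 338 16514 244097
8 317 16535 227562
9 295 16557 211005
10 274 16578 194427
11 252 16600 177827
12 231 16621 161206
13 209 16643 144563
14 187 16665 127898
15 166 16686 111212
16 144 16708 94504
17 122 16730 77774
18 101 16751 61023
19 79 16773 44250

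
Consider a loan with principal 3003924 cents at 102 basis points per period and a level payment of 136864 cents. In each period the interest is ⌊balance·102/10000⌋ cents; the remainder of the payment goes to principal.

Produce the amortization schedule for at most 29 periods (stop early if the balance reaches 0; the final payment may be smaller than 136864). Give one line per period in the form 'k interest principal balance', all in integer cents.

1. interest=⌊3003924·102/10000⌋=30640; principal=136864-30640=106224; balance=3003924-106224=2897700
2. interest=⌊2897700·102/10000⌋=29556; principal=136864-29556=107308; balance=2897700-107308=2790392
3. interest=⌊2790392·102/10000⌋=28461; principal=136864-28461=108403; balance=2790392-108403=2681989
4. interest=⌊2681989·102/10000⌋=27356; principal=136864-27356=109508; balance=2681989-109508=2572481
5. interest=⌊2572481·102/10000⌋=26239; principal=136864-26239=110625; balance=2572481-110625=2461856
6. interest=⌊2461856·102/10000⌋=25110; principal=136864-25110=111754; balance=2461856-111754=2350102
7. interest=⌊2350102·102/10000⌋=23971; principal=136864-23971=112893; balance=2350102-112893=2237209
8. interest=⌊2237209·102/10000⌋=22819; principal=136864-22819=114045; balance=2237209-114045=2123164
9. interest=⌊2123164·102/10000⌋=21656; principal=136864-21656=115208; balance=2123164-115208=2007956
10. interest=⌊2007956·102/10000⌋=20481; principal=136864-20481=116383; balance=2007956-116383=1891573
11. interest=⌊1891573·102/10000⌋=19294; principal=136864-19294=117570; balance=1891573-117570=1774003
12. interest=⌊1774003·102/10000⌋=18094; principal=136864-18094=118770; balance=1774003-118770=1655233
13. interest=⌊1655233·102/10000⌋=16883; principal=136864-16883=119981; balance=1655233-119981=1535252
14. interest=⌊1535252·102/10000⌋=15659; principal=136864-15659=121205; balance=1535252-121205=1414047
15. interest=⌊1414047·102/10000⌋=14423; principal=136864-14423=122441; balance=1414047-122441=1291606
16. interest=⌊1291606·102/10000⌋=13174; principal=136864-13174=123690; balance=1291606-123690=1167916
17. interest=⌊1167916·102/10000⌋=11912; principal=136864-11912=124952; balance=1167916-124952=1042964
18. interest=⌊1042964·102/10000⌋=10638; principal=136864-10638=126226; balance=1042964-126226=916738
19. interest=⌊916738·102/10000⌋=9350; principal=136864-9350=127514; balance=916738-127514=789224
20. interest=⌊789224·102/10000⌋=8050; principal=136864-8050=128814; balance=789224-128814=660410
21. interest=⌊660410·102/10000⌋=6736; principal=136864-6736=130128; balance=660410-130128=530282
22. interest=⌊530282·102/10000⌋=5408; principal=136864-5408=131456; balance=530282-131456=398826
23. interest=⌊398826·102/10000⌋=4068; principal=136864-4068=132796; balance=398826-132796=266030
24. interest=⌊266030·102/10000⌋=2713; principal=136864-2713=134151; balance=266030-134151=131879
25. interest=⌊131879·102/10000⌋=1345; principal=min(136864-1345,131879)=131879; balance=131879-131879=0

1 30640 106224 2897700
2 29556 107308 2790392
3 28461 108403 2681989
4 27356 109508 2572481
5 26239 110625 2461856
6 25110 111754 2350102
7 23971 112893 2237209
8 22819 114045 2123164
9 21656 115208 2007956
10 20481 116383 1891573
11 19294 117570 1774003
12 18094 118770 1655233
13 16883 119981 1535252
14 15659 121205 1414047
15 14423 122441 1291606
16 13174 123690 1167916
17 11912 124952 1042964
18 10638 126226 916738
19 9350 127514 789224
20 8050 128814 660410
21 6736 130128 530282
22 5408 131456 398826
23 4068 132796 266030
24 2713 134151 131879
25 1345 131879 0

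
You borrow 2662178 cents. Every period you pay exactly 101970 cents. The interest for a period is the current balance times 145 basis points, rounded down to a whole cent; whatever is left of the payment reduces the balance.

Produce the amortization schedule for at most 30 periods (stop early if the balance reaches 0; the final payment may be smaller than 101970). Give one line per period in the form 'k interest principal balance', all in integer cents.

1 38601 63369 2598809
2 37682 64288 2534521
3 36750 65220 2469301
4 35804 66166 2403135
5 34845 67125 2336010
6 33872 68098 2267912
7 32884 69086 2198826
8 31882 70088 2128738
9 30866 71104 2057634
10 29835 72135 1985499
11 28789 73181 1912318
12 27728 74242 1838076
13 26652 75318 1762758
14 25559 76411 1686347
15 24452 77518 1608829
16 23328 78642 1530187
17 22187 79783 1450404
18 21030 80940 1369464
19 19857 82113 1287351
20 18666 83304 1204047
21 17458 84512 1119535
22 16233 85737 1033798
23 14990 86980 946818
24 13728 88242 858576
25 12449 89521 769055
26 11151 90819 678236
27 9834 92136 586100
28 8498 93472 492628
29 7143 94827 397801
30 5768 96202 301599

1. interest=⌊2662178·145/10000⌋=38601; principal=101970-38601=63369; balance=2662178-63369=2598809
2. interest=⌊2598809·145/10000⌋=37682; principal=101970-37682=64288; balance=2598809-64288=2534521
3. interest=⌊2534521·145/10000⌋=36750; principal=101970-36750=65220; balance=2534521-65220=2469301
4. interest=⌊2469301·145/10000⌋=35804; principal=101970-35804=66166; balance=2469301-66166=2403135
5. interest=⌊2403135·145/10000⌋=34845; principal=101970-34845=67125; balance=2403135-67125=2336010
6. interest=⌊2336010·145/10000⌋=33872; principal=101970-33872=68098; balance=2336010-68098=2267912
7. interest=⌊2267912·145/10000⌋=32884; principal=101970-32884=69086; balance=2267912-69086=2198826
8. interest=⌊2198826·145/10000⌋=31882; principal=101970-31882=70088; balance=2198826-70088=2128738
9. interest=⌊2128738·145/10000⌋=30866; principal=101970-30866=71104; balance=2128738-71104=2057634
10. interest=⌊2057634·145/10000⌋=29835; principal=101970-29835=72135; balance=2057634-72135=1985499
11. interest=⌊1985499·145/10000⌋=28789; principal=101970-28789=73181; balance=1985499-73181=1912318
12. interest=⌊1912318·145/10000⌋=27728; principal=101970-27728=74242; balance=1912318-74242=1838076
13. interest=⌊1838076·145/10000⌋=26652; principal=101970-26652=75318; balance=1838076-75318=1762758
14. interest=⌊1762758·145/10000⌋=25559; principal=101970-25559=76411; balance=1762758-76411=1686347
15. interest=⌊1686347·145/10000⌋=24452; principal=101970-24452=77518; balance=1686347-77518=1608829
16. interest=⌊1608829·145/10000⌋=23328; principal=101970-23328=78642; balance=1608829-78642=1530187
17. interest=⌊1530187·145/10000⌋=22187; principal=101970-22187=79783; balance=1530187-79783=1450404
18. interest=⌊1450404·145/10000⌋=21030; principal=101970-21030=80940; balance=1450404-80940=1369464
19. interest=⌊1369464·145/10000⌋=19857; principal=101970-19857=82113; balance=1369464-82113=1287351
20. interest=⌊1287351·145/10000⌋=18666; principal=101970-18666=83304; balance=1287351-83304=1204047
21. interest=⌊1204047·145/10000⌋=17458; principal=101970-17458=84512; balance=1204047-84512=1119535
22. interest=⌊1119535·145/10000⌋=16233; principal=101970-16233=85737; balance=1119535-85737=1033798
23. interest=⌊1033798·145/10000⌋=14990; principal=101970-14990=86980; balance=1033798-86980=946818
24. interest=⌊946818·145/10000⌋=13728; principal=101970-13728=88242; balance=946818-88242=858576
25. interest=⌊858576·145/10000⌋=12449; principal=101970-12449=89521; balance=858576-89521=769055
26. interest=⌊769055·145/10000⌋=11151; principal=101970-11151=90819; balance=769055-90819=678236
27. interest=⌊678236·145/10000⌋=9834; principal=101970-9834=92136; balance=678236-92136=586100
28. interest=⌊586100·145/10000⌋=8498; principal=101970-8498=93472; balance=586100-93472=492628
29. interest=⌊492628·145/10000⌋=7143; principal=101970-7143=94827; balance=492628-94827=397801
30. interest=⌊397801·145/10000⌋=5768; principal=101970-5768=96202; balance=397801-96202=301599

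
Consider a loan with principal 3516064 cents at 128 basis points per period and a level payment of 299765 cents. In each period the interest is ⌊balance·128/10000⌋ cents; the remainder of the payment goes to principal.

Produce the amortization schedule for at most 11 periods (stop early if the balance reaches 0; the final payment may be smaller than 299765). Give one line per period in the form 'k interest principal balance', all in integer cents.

1 45005 254760 3261304
2 41744 258021 3003283
3 38442 261323 2741960
4 35097 264668 2477292
5 31709 268056 2209236
6 28278 271487 1937749
7 24803 274962 1662787
8 21283 278482 1384305
9 17719 282046 1102259
10 14108 285657 816602
11 10452 289313 527289

1. interest=⌊3516064·128/10000⌋=45005; principal=299765-45005=254760; balance=3516064-254760=3261304
2. interest=⌊3261304·128/10000⌋=41744; principal=299765-41744=258021; balance=3261304-258021=3003283
3. interest=⌊3003283·128/10000⌋=38442; principal=299765-38442=261323; balance=3003283-261323=2741960
4. interest=⌊2741960·128/10000⌋=35097; principal=299765-35097=264668; balance=2741960-264668=2477292
5. interest=⌊2477292·128/10000⌋=31709; principal=299765-31709=268056; balance=2477292-268056=2209236
6. interest=⌊2209236·128/10000⌋=28278; principal=299765-28278=271487; balance=2209236-271487=1937749
7. interest=⌊1937749·128/10000⌋=24803; principal=299765-24803=274962; balance=1937749-274962=1662787
8. interest=⌊1662787·128/10000⌋=21283; principal=299765-21283=278482; balance=1662787-278482=1384305
9. interest=⌊1384305·128/10000⌋=17719; principal=299765-17719=282046; balance=1384305-282046=1102259
10. interest=⌊1102259·128/10000⌋=14108; principal=299765-14108=285657; balance=1102259-285657=816602
11. interest=⌊816602·128/10000⌋=10452; principal=299765-10452=289313; balance=816602-289313=527289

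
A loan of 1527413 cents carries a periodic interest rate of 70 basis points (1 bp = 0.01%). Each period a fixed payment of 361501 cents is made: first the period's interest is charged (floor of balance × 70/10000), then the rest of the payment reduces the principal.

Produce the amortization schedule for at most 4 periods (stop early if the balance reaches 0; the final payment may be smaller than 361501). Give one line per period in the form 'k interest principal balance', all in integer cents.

1 10691 350810 1176603
2 8236 353265 823338
3 5763 355738 467600
4 3273 358228 109372

1. interest=⌊1527413·70/10000⌋=10691; principal=361501-10691=350810; balance=1527413-350810=1176603
2. interest=⌊1176603·70/10000⌋=8236; principal=361501-8236=353265; balance=1176603-353265=823338
3. interest=⌊823338·70/10000⌋=5763; principal=361501-5763=355738; balance=823338-355738=467600
4. interest=⌊467600·70/10000⌋=3273; principal=361501-3273=358228; balance=467600-358228=109372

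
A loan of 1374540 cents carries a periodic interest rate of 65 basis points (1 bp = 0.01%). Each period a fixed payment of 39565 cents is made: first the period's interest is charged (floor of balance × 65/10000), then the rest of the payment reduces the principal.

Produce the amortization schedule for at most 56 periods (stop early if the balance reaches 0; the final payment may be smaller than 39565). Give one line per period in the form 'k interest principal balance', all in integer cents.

1. interest=⌊1374540·65/10000⌋=8934; principal=39565-8934=30631; balance=1374540-30631=1343909
2. interest=⌊1343909·65/10000⌋=8735; principal=39565-8735=30830; balance=1343909-30830=1313079
3. interest=⌊1313079·65/10000⌋=8535; principal=39565-8535=31030; balance=1313079-31030=1282049
4. interest=⌊1282049·65/10000⌋=8333; principal=39565-8333=31232; balance=1282049-31232=1250817
5. interest=⌊1250817·65/10000⌋=8130; principal=39565-8130=31435; balance=1250817-31435=1219382
6. interest=⌊1219382·65/10000⌋=7925; principal=39565-7925=31640; balance=1219382-31640=1187742
7. interest=⌊1187742·65/10000⌋=7720; principal=39565-7720=31845; balance=1187742-31845=1155897
8. interest=⌊1155897·65/10000⌋=7513; principal=39565-7513=32052; balance=1155897-32052=1123845
9. interest=⌊1123845·65/10000⌋=7304; principal=39565-7304=32261; balance=1123845-32261=1091584
10. interest=⌊1091584·65/10000⌋=7095; principal=39565-7095=32470; balance=1091584-32470=1059114
11. interest=⌊1059114·65/10000⌋=6884; principal=39565-6884=32681; balance=1059114-32681=1026433
12. interest=⌊1026433·65/10000⌋=6671; principal=39565-6671=32894; balance=1026433-32894=993539
13. interest=⌊993539·65/10000⌋=6458; principal=39565-6458=33107; balance=993539-33107=960432
14. interest=⌊960432·65/10000⌋=6242; principal=39565-6242=33323; balance=960432-33323=927109
15. interest=⌊927109·65/10000⌋=6026; principal=39565-6026=33539; balance=927109-33539=893570
16. interest=⌊893570·65/10000⌋=5808; principal=39565-5808=33757; balance=893570-33757=859813
17. interest=⌊859813·65/10000⌋=5588; principal=39565-5588=33977; balance=859813-33977=825836
18. interest=⌊825836·65/10000⌋=5367; principal=39565-5367=34198; balance=825836-34198=791638
19. interest=⌊791638·65/10000⌋=5145; principal=39565-5145=34420; balance=791638-34420=757218
20. interest=⌊757218·65/10000⌋=4921; principal=39565-4921=34644; balance=757218-34644=722574
21. interest=⌊722574·65/10000⌋=4696; principal=39565-4696=34869; balance=722574-34869=687705
22. interest=⌊687705·65/10000⌋=4470; principal=39565-4470=35095; balance=687705-35095=652610
23. interest=⌊652610·65/10000⌋=4241; principal=39565-4241=35324; balance=652610-35324=617286
24. interest=⌊617286·65/10000⌋=4012; principal=39565-4012=35553; balance=617286-35553=581733
25. interest=⌊581733·65/10000⌋=3781; principal=39565-3781=35784; balance=581733-35784=545949
26. interest=⌊545949·65/10000⌋=3548; principal=39565-3548=36017; balance=545949-36017=509932
27. interest=⌊509932·65/10000⌋=3314; principal=39565-3314=36251; balance=509932-36251=473681
28. interest=⌊473681·65/10000⌋=3078; principal=39565-3078=36487; balance=473681-36487=437194
29. interest=⌊437194·65/10000⌋=2841; principal=39565-2841=36724; balance=437194-36724=400470
30. interest=⌊400470·65/10000⌋=2603; principal=39565-2603=36962; balance=400470-36962=363508
31. interest=⌊363508·65/10000⌋=2362; principal=39565-2362=37203; balance=363508-37203=326305
32. interest=⌊326305·65/10000⌋=2120; principal=39565-2120=37445; balance=326305-37445=288860
33. interest=⌊288860·65/10000⌋=1877; principal=39565-1877=37688; balance=288860-37688=251172
34. interest=⌊251172·65/10000⌋=1632; principal=39565-1632=37933; balance=251172-37933=213239
35. interest=⌊213239·65/10000⌋=1386; principal=39565-1386=38179; balance=213239-38179=175060
36. interest=⌊175060·65/10000⌋=1137; principal=39565-1137=38428; balance=175060-38428=136632
37. interest=⌊136632·65/10000⌋=888; principal=39565-888=38677; balance=136632-38677=97955
38. interest=⌊97955·65/10000⌋=636; principal=39565-636=38929; balance=97955-38929=59026
39. interest=⌊59026·65/10000⌋=383; principal=39565-383=39182; balance=59026-39182=19844
40. interest=⌊19844·65/10000⌋=128; principal=min(39565-128,19844)=19844; balance=19844-19844=0

1 8934 30631 1343909
2 8735 30830 1313079
3 8535 31030 1282049
4 8333 31232 1250817
5 8130 31435 1219382
6 7925 31640 1187742
7 7720 31845 1155897
8 7513 32052 1123845
9 7304 32261 1091584
10 7095 32470 1059114
11 6884 32681 1026433
12 6671 32894 993539
13 6458 33107 960432
14 6242 33323 927109
15 6026 33539 893570
16 5808 33757 859813
17 5588 33977 825836
18 5367 34198 791638
19 5145 34420 757218
20 4921 34644 722574
21 4696 34869 687705
22 4470 35095 652610
23 4241 35324 617286
24 4012 35553 581733
25 3781 35784 545949
26 3548 36017 509932
27 3314 36251 473681
28 3078 36487 437194
29 2841 36724 400470
30 2603 36962 363508
31 2362 37203 326305
32 2120 37445 288860
33 1877 37688 251172
34 1632 37933 213239
35 1386 38179 175060
36 1137 38428 136632
37 888 38677 97955
38 636 38929 59026
39 383 39182 19844
40 128 19844 0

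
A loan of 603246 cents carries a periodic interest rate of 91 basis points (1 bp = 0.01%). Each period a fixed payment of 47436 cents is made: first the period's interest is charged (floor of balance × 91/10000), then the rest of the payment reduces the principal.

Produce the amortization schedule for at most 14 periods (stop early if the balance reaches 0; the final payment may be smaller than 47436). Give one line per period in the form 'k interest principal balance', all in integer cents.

1 5489 41947 561299
2 5107 42329 518970
3 4722 42714 476256
4 4333 43103 433153
5 3941 43495 389658
6 3545 43891 345767
7 3146 44290 301477
8 2743 44693 256784
9 2336 45100 211684
10 1926 45510 166174
11 1512 45924 120250
12 1094 46342 73908
13 672 46764 27144
14 247 27144 0

1. interest=⌊603246·91/10000⌋=5489; principal=47436-5489=41947; balance=603246-41947=561299
2. interest=⌊561299·91/10000⌋=5107; principal=47436-5107=42329; balance=561299-42329=518970
3. interest=⌊518970·91/10000⌋=4722; principal=47436-4722=42714; balance=518970-42714=476256
4. interest=⌊476256·91/10000⌋=4333; principal=47436-4333=43103; balance=476256-43103=433153
5. interest=⌊433153·91/10000⌋=3941; principal=47436-3941=43495; balance=433153-43495=389658
6. interest=⌊389658·91/10000⌋=3545; principal=47436-3545=43891; balance=389658-43891=345767
7. interest=⌊345767·91/10000⌋=3146; principal=47436-3146=44290; balance=345767-44290=301477
8. interest=⌊301477·91/10000⌋=2743; principal=47436-2743=44693; balance=301477-44693=256784
9. interest=⌊256784·91/10000⌋=2336; principal=47436-2336=45100; balance=256784-45100=211684
10. interest=⌊211684·91/10000⌋=1926; principal=47436-1926=45510; balance=211684-45510=166174
11. interest=⌊166174·91/10000⌋=1512; principal=47436-1512=45924; balance=166174-45924=120250
12. interest=⌊120250·91/10000⌋=1094; principal=47436-1094=46342; balance=120250-46342=73908
13. interest=⌊73908·91/10000⌋=672; principal=47436-672=46764; balance=73908-46764=27144
14. interest=⌊27144·91/10000⌋=247; principal=min(47436-247,27144)=27144; balance=27144-27144=0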